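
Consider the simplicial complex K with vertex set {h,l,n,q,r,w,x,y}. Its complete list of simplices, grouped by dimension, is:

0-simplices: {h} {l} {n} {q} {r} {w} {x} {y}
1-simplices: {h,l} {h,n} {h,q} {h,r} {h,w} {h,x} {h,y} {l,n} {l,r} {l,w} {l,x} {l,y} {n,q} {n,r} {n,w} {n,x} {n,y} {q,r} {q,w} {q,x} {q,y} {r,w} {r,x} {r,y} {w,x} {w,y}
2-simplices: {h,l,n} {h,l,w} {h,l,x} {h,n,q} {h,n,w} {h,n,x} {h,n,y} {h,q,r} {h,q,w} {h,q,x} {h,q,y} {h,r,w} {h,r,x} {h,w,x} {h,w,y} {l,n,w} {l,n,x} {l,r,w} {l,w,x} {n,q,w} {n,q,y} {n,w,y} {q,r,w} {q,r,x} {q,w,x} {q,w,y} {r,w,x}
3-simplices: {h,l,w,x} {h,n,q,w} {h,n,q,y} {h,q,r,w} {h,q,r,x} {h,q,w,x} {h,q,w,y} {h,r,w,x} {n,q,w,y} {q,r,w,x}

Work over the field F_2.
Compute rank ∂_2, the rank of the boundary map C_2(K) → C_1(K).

rank∂_2=16

n_0=8 n_1=26 n_2=27 n_3=10  [Z2]
∂1: piv[hl,hn,hq,hr,hw,hx,hy] rk=7  ker:ln,lr,lw,lx,ly,nq,nr,nw,nx,ny,qr,qw,qx,qy,rw,rx,ry,wx,wy
∂2: piv[hln,hlw,hlx,hnq,hnw,hnx,hny,hqr,hqw,hqx,hqy,hrw,hrx,hwx,hwy,lrw] rk=16  ker:lnw,lnx,lwx,nqw,nqy,nwy,qrw,qrx,qwx,qwy,rwx
∂3: piv[hlwx,hnqw,hnqy,hqrw,hqrx,hqwx,hqwy,hrwx,nqwy] rk=9  ker:qrwx
rk∂_2=16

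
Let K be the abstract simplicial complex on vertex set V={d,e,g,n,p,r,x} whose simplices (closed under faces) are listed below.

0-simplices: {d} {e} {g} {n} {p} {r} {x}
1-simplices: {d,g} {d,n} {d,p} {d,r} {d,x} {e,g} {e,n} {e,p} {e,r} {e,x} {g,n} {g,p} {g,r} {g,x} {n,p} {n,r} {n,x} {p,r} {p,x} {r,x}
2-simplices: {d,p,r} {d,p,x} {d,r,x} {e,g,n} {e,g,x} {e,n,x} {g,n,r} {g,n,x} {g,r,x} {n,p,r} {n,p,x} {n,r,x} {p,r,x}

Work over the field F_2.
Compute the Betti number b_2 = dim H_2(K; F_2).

n_0=7 n_1=20 n_2=13  [Z2]
∂1: piv[dg,dn,dp,dr,dx,eg] rk=6  ker:en,ep,er,ex,gn,gp,gr,gx,np,nr,nx,pr,px,rx
∂2: piv[dpr,dpx,drx,egn,egx,enx,gnr,grx,npr] rk=9  ker:gnx,npx,nrx,prx
b_2=(13−9)−0=4

b_2=4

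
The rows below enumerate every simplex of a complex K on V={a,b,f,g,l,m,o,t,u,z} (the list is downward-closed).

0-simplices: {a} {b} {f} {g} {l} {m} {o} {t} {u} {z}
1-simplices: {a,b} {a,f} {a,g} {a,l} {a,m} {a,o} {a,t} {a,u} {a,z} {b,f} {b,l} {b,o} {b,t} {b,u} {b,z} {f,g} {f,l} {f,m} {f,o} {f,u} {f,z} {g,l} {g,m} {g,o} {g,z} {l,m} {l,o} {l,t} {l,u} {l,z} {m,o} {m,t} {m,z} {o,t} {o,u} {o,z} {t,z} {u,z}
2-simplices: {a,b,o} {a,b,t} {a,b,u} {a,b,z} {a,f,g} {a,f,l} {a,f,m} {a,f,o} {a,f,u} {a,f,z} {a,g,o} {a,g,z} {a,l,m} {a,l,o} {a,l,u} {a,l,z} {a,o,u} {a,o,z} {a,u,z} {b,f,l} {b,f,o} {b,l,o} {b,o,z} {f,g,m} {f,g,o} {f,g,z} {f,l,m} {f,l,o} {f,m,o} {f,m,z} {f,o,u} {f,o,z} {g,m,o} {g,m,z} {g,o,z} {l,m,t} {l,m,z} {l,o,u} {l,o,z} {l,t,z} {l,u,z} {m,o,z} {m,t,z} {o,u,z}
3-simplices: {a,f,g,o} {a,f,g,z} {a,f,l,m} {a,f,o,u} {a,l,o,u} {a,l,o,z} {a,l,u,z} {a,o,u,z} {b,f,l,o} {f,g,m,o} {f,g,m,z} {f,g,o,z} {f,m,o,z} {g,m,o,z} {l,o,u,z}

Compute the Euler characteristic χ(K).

n_0=10 n_1=38 n_2=44 n_3=15
χ=+10−38+44−15=1

χ(K)=1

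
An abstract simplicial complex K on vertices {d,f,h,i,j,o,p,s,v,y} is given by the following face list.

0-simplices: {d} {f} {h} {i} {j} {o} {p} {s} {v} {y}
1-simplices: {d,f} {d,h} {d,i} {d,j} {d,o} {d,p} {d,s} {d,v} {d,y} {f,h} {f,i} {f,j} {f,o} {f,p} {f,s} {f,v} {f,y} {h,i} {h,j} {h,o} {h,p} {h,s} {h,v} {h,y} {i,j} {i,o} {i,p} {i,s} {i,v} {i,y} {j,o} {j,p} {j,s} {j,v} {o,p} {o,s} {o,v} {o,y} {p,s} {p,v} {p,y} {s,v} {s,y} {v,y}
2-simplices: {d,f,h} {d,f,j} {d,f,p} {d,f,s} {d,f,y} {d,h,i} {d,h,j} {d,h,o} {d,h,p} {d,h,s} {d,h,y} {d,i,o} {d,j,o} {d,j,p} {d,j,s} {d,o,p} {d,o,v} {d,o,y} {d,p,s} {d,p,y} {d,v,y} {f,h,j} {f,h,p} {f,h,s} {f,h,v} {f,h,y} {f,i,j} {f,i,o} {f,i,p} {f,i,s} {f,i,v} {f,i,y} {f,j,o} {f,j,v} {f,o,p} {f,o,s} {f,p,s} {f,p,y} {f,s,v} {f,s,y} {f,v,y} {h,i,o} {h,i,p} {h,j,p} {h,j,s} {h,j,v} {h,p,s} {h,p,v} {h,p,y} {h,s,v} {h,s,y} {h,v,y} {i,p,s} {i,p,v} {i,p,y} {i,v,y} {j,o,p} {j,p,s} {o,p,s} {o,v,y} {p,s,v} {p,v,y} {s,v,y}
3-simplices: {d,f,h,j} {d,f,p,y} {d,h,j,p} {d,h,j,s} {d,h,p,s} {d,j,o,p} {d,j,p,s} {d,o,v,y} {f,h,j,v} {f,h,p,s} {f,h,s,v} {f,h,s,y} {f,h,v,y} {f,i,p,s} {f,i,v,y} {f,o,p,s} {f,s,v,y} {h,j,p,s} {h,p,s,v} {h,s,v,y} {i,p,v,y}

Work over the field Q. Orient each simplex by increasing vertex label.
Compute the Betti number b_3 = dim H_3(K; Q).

b_3=2

n_0=10 n_1=44 n_2=63 n_3=21  [Q]
∂1: piv[df,dh,di,dj,do,dp,ds,dv,dy] rk=9  ker:fh,fi,fj,fo,fp,fs,fv,fy,hi,hj,ho,hp,hs,hv,hy,ij,io,ip,is,iv,iy,jo,jp,js,jv,op,os,ov,oy,ps,pv,py,sv,sy,vy
∂2: piv[dfh,dfj,dfp,dfs,dfy,dhi,dhj,dho,dhp,dhs,dhy,dio,djo,djp,djs,dop,dov,doy,dps,dpy,dvy,fhv,fij,fio,fip,fis,fiv,fiy,fjo,fjv,fos,fsv,fsy,fvy,hpv] rk=35  ker:fhj,fhp,fhs,fhy,fop,fps,fpy,hio,hip,hjp,hjs,hjv,hps,hpy,hsv,hsy,hvy,ips,ipv,ipy,ivy,jop,jps,ops,ovy,psv,pvy,svy
∂3: piv[dfhj,dfpy,dhjp,dhjs,dhps,djop,djps,dovy,fhjv,fhps,fhsv,fhsy,fhvy,fips,fivy,fops,fsvy,hpsv,ipvy] rk=19  ker:hjps,hsvy
b_3=(21−19)−0=2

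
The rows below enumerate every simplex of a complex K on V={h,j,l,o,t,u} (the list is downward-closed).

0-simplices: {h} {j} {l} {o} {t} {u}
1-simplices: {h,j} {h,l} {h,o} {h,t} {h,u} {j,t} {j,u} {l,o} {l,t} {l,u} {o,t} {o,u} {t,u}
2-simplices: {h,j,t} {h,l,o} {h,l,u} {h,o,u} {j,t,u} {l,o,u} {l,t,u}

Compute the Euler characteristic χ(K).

n_0=6 n_1=13 n_2=7
χ=+6−13+7=0

χ(K)=0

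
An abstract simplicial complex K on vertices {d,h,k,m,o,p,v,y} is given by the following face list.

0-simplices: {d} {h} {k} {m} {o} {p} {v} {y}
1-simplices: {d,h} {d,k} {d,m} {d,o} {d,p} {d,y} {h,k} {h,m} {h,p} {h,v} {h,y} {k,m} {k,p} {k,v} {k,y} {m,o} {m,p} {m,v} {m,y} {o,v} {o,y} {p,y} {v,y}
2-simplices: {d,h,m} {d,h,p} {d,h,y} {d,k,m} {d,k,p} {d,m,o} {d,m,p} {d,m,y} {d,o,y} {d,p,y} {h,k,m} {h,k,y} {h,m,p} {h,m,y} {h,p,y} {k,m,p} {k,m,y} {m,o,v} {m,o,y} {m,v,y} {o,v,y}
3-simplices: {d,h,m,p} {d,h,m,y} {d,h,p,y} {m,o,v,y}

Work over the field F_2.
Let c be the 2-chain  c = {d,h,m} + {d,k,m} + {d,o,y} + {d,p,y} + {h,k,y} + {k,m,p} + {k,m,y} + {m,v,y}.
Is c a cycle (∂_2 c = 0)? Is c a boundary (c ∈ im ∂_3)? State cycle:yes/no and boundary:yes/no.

cycle:no boundary:no

n_0=8 n_1=23 n_2=21 n_3=4  [Z2]
∂1: piv[dh,dk,dm,do,dp,dy,hv] rk=7  ker:hk,hm,hp,hy,km,kp,kv,ky,mo,mp,mv,my,ov,oy,py,vy
∂2: piv[dhm,dhp,dhy,dkm,dkp,dmo,dmp,dmy,doy,dpy,hkm,hky,mov,mvy] rk=14  ker:hmp,hmy,hpy,kmp,kmy,moy,ovy
∂3: piv[dhmp,dhmy,dhpy,movy] rk=4
∂2c = {d,h} + {d,k} + {d,o} + {d,p} + {h,k} + {h,m} + {h,y} + {k,m} + {k,p} + {m,p} + {m,v} + {o,y} + {p,y} + {v,y}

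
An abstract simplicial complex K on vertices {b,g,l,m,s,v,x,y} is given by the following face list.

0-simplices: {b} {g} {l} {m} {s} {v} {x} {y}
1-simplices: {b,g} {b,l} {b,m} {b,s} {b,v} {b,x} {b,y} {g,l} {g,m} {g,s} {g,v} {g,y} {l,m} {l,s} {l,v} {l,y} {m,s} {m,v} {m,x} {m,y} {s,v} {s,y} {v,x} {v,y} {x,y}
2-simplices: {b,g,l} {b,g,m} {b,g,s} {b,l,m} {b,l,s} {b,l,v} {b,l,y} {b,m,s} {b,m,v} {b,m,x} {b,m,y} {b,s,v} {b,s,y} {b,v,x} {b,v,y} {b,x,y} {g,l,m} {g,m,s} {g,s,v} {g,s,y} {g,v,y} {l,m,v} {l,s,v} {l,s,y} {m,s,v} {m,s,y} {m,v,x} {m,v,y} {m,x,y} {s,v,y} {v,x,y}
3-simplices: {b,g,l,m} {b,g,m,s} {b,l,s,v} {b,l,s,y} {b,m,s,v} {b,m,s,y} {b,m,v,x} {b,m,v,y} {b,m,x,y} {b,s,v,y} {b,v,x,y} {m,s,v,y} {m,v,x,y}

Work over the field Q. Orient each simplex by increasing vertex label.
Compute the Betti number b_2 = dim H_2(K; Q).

n_0=8 n_1=25 n_2=31 n_3=13  [Q]
∂1: piv[bg,bl,bm,bs,bv,bx,by] rk=7  ker:gl,gm,gs,gv,gy,lm,ls,lv,ly,ms,mv,mx,my,sv,sy,vx,vy,xy
∂2: piv[bgl,bgm,bgs,blm,bls,blv,bly,bms,bmv,bmx,bmy,bsv,bsy,bvx,bvy,bxy,gsv,gsy] rk=18  ker:glm,gms,gvy,lmv,lsv,lsy,msv,msy,mvx,mvy,mxy,svy,vxy
∂3: piv[bglm,bgms,blsv,blsy,bmsv,bmsy,bmvx,bmvy,bmxy,bsvy,bvxy] rk=11  ker:msvy,mvxy
b_2=(31−18)−11=2

b_2=2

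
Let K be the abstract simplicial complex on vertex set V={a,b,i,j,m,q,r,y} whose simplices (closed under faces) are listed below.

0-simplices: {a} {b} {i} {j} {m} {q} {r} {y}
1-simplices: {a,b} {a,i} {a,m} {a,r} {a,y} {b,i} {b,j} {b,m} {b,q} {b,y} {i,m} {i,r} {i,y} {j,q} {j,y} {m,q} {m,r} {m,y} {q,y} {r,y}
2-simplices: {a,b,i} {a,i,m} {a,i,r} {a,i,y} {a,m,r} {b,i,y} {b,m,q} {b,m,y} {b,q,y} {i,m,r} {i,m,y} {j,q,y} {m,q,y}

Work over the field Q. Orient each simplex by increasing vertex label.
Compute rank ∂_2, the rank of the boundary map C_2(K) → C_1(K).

rank∂_2=11

n_0=8 n_1=20 n_2=13  [Q]
∂1: piv[ab,ai,am,ar,ay,bj,bq] rk=7  ker:bi,bm,by,im,ir,iy,jq,jy,mq,mr,my,qy,ry
∂2: piv[abi,aim,air,aiy,amr,biy,bmq,bmy,bqy,imy,jqy] rk=11  ker:imr,mqy
rk∂_2=11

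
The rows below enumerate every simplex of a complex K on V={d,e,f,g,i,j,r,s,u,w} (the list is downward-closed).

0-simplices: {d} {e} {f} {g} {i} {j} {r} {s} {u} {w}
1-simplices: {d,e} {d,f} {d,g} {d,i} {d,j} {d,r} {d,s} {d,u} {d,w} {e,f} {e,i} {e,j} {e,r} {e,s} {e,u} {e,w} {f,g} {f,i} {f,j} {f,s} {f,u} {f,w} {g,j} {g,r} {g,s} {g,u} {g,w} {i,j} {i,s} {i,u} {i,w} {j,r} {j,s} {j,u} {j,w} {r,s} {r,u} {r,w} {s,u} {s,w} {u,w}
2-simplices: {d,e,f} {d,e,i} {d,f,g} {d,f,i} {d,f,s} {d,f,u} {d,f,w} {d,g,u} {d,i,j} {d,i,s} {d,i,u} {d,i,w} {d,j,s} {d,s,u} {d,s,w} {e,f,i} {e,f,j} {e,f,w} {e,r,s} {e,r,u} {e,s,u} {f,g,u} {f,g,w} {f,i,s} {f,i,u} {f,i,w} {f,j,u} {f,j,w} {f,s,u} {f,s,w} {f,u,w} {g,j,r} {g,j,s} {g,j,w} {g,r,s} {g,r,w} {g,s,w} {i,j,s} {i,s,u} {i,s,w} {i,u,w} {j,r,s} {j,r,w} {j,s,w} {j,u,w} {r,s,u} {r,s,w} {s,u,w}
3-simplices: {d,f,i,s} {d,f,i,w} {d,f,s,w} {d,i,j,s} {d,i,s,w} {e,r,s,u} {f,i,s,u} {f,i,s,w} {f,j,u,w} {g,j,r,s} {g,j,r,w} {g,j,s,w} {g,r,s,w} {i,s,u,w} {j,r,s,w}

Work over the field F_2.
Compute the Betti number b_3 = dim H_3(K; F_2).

n_0=10 n_1=41 n_2=48 n_3=15  [Z2]
∂1: piv[de,df,dg,di,dj,dr,ds,du,dw] rk=9  ker:ef,ei,ej,er,es,eu,ew,fg,fi,fj,fs,fu,fw,gj,gr,gs,gu,gw,ij,is,iu,iw,jr,js,ju,jw,rs,ru,rw,su,sw,uw
∂2: piv[def,dei,dfg,dfi,dfs,dfu,dfw,dgu,dij,dis,diu,diw,djs,dsu,dsw,efj,efw,ers,eru,esu,fgw,fju,fjw,fuw,gjr,gjs,gjw,grs,grw,gsw] rk=30  ker:efi,fgu,fis,fiu,fiw,fsu,fsw,ijs,isu,isw,iuw,jrs,jrw,jsw,juw,rsu,rsw,suw
∂3: piv[dfis,dfiw,dfsw,dijs,disw,ersu,fisu,fjuw,gjrs,gjrw,gjsw,grsw,isuw] rk=13  ker:fisw,jrsw
b_3=(15−13)−0=2

b_3=2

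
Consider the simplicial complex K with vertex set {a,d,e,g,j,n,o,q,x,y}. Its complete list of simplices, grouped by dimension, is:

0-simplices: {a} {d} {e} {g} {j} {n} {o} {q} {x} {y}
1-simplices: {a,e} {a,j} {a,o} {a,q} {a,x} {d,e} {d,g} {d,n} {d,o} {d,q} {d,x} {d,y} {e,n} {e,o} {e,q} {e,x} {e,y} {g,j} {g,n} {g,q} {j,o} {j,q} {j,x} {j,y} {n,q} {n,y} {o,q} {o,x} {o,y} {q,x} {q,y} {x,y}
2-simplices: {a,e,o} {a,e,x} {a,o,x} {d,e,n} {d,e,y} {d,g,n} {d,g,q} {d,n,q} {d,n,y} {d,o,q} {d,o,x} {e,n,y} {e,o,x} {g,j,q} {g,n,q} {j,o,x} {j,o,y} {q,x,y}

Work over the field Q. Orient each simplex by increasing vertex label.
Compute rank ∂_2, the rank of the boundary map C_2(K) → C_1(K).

rank∂_2=15

n_0=10 n_1=32 n_2=18  [Q]
∂1: piv[ae,aj,ao,aq,ax,de,dg,dn,dy] rk=9  ker:do,dq,dx,en,eo,eq,ex,ey,gj,gn,gq,jo,jq,jx,jy,nq,ny,oq,ox,oy,qx,qy,xy
∂2: piv[aeo,aex,aox,den,dey,dgn,dgq,dnq,dny,doq,dox,gjq,jox,joy,qxy] rk=15  ker:eny,eox,gnq
rk∂_2=15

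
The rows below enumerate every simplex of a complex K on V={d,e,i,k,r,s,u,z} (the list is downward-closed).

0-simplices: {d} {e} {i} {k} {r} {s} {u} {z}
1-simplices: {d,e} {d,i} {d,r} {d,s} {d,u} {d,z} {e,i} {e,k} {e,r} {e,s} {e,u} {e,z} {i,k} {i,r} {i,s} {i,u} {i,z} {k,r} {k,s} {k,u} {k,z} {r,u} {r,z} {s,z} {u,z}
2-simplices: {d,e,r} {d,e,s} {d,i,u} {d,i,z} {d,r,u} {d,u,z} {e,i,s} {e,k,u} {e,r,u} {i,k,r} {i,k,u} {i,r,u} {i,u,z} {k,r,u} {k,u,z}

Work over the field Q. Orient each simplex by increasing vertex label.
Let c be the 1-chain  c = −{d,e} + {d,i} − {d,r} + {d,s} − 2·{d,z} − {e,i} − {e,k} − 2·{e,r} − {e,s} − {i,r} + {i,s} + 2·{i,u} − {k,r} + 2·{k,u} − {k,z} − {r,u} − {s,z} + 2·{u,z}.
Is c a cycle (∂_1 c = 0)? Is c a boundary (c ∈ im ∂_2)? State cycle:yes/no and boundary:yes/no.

n_0=8 n_1=25 n_2=15  [Q]
∂1: piv[de,di,dr,ds,du,dz,ek] rk=7  ker:ei,er,es,eu,ez,ik,ir,is,iu,iz,kr,ks,ku,kz,ru,rz,sz,uz
∂2: piv[der,des,diu,diz,dru,duz,eis,eku,eru,ikr,iku,iru,kuz] rk=13  ker:iuz,kru
∂1c = 2·{d} + 4·{e} − 2·{i} − {k} − 4·{r} + 2·{s} + {u} − 2·{z}

cycle:no boundary:no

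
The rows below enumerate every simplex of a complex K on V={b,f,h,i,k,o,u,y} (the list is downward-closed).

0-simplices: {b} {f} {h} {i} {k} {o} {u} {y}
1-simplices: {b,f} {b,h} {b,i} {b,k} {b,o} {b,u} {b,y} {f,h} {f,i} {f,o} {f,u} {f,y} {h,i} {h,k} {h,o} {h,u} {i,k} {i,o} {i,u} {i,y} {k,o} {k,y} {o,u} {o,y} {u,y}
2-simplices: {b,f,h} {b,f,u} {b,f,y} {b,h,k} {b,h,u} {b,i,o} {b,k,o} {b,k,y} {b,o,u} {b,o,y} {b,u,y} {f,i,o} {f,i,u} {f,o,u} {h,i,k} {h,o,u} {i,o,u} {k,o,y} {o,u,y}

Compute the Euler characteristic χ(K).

n_0=8 n_1=25 n_2=19
χ=+8−25+19=2

χ(K)=2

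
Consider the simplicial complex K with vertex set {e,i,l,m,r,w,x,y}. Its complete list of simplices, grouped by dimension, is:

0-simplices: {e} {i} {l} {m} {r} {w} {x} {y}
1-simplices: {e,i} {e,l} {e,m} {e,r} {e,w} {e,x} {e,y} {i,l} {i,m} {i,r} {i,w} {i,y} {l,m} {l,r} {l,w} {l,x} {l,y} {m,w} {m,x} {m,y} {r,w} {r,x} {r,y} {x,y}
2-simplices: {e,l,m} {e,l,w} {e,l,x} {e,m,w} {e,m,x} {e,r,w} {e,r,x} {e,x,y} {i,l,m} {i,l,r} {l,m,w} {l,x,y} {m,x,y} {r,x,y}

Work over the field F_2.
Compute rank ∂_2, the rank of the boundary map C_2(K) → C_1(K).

n_0=8 n_1=24 n_2=14  [Z2]
∂1: piv[ei,el,em,er,ew,ex,ey] rk=7  ker:il,im,ir,iw,iy,lm,lr,lw,lx,ly,mw,mx,my,rw,rx,ry,xy
∂2: piv[elm,elw,elx,emw,emx,erw,erx,exy,ilm,ilr,lxy,mxy,rxy] rk=13  ker:lmw
rk∂_2=13

rank∂_2=13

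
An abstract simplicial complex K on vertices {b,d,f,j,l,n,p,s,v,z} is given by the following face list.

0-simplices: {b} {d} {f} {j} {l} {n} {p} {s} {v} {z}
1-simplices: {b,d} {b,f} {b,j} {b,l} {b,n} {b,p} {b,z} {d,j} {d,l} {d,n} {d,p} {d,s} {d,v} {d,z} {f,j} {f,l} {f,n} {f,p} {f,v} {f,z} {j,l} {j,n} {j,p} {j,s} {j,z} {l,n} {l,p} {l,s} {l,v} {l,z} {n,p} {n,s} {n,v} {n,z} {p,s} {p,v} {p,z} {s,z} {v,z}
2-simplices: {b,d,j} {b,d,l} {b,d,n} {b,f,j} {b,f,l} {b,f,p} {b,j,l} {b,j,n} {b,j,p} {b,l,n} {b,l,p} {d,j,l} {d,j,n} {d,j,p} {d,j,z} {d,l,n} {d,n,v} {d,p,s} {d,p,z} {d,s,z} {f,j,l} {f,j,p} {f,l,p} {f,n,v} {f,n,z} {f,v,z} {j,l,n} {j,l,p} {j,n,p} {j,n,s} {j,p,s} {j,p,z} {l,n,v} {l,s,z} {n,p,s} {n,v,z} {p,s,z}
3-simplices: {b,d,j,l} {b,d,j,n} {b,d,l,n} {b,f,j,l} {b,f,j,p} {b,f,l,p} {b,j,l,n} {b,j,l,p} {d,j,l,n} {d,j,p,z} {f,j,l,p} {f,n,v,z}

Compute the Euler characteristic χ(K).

χ(K)=-4

n_0=10 n_1=39 n_2=37 n_3=12
χ=+10−39+37−12=-4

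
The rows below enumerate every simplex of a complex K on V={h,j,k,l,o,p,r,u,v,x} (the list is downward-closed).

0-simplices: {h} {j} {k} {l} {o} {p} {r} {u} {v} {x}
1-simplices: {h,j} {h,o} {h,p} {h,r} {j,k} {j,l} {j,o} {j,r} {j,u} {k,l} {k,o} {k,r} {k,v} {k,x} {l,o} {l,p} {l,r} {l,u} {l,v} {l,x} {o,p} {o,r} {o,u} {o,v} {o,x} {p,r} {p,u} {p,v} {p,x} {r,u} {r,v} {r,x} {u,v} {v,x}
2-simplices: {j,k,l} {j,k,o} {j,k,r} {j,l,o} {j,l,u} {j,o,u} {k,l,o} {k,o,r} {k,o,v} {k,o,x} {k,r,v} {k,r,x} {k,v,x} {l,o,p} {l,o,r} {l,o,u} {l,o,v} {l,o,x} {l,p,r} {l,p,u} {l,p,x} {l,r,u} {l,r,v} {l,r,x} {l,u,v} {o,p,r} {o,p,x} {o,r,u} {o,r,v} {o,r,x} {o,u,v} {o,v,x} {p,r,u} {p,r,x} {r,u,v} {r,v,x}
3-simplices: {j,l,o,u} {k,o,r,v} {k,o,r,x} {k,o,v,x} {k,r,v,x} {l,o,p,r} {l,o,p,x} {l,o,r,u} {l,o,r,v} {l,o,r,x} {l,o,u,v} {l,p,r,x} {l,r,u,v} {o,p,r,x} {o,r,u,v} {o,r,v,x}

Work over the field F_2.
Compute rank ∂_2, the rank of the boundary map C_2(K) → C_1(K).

n_0=10 n_1=34 n_2=36 n_3=16  [Z2]
∂1: piv[hj,ho,hp,hr,jk,jl,ju,kv,kx] rk=9  ker:jo,jr,kl,ko,kr,lo,lp,lr,lu,lv,lx,op,or,ou,ov,ox,pr,pu,pv,px,ru,rv,rx,uv,vx
∂2: piv[jkl,jko,jkr,jlo,jlu,jou,kor,kov,kox,krv,krx,kvx,lop,lor,lov,lox,lpr,lpu,lpx,lru,luv] rk=21  ker:klo,lou,lrv,lrx,opr,opx,oru,orv,orx,ouv,ovx,pru,prx,ruv,rvx
∂3: piv[jlou,korv,korx,kovx,krvx,lopr,lopx,loru,lorv,lorx,louv,lprx,lruv] rk=13  ker:oprx,oruv,orvx
rk∂_2=21

rank∂_2=21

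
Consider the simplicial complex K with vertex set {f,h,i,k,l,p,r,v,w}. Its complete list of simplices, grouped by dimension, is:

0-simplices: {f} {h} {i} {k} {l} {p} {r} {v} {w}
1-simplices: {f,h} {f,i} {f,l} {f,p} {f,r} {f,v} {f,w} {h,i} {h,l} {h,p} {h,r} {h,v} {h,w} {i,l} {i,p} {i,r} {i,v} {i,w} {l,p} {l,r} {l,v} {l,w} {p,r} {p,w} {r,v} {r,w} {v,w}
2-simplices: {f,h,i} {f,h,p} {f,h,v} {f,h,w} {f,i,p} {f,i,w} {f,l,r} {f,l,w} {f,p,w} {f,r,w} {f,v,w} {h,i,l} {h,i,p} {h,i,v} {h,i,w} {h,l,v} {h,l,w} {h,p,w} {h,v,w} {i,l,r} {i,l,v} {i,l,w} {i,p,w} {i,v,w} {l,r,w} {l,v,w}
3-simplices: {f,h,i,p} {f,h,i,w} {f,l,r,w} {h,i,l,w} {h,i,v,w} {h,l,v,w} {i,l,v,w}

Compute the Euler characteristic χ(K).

n_0=9 n_1=27 n_2=26 n_3=7
χ=+9−27+26−7=1

χ(K)=1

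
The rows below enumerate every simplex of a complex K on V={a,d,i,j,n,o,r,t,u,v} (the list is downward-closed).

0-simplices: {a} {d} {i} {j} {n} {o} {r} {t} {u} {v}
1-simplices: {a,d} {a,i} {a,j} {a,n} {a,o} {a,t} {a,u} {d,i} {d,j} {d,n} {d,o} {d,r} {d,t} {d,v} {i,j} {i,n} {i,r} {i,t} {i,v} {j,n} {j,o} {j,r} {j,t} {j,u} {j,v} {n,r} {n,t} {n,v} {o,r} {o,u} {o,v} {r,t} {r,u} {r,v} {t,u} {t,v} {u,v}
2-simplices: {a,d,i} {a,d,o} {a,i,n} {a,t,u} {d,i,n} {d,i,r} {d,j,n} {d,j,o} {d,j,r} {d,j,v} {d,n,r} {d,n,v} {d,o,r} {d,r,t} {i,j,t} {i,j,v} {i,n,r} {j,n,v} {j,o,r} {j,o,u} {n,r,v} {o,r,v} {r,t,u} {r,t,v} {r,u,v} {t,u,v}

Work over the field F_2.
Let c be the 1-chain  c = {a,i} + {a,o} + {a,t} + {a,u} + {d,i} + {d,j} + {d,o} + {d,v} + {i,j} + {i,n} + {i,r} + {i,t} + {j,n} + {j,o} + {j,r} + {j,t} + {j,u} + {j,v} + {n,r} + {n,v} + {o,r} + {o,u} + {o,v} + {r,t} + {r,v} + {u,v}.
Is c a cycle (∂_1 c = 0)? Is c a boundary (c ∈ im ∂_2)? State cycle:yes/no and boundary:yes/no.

n_0=10 n_1=37 n_2=26  [Z2]
∂1: piv[ad,ai,aj,an,ao,at,au,dr,dv] rk=9  ker:di,dj,dn,do,dt,ij,in,ir,it,iv,jn,jo,jr,jt,ju,jv,nr,nt,nv,or,ou,ov,rt,ru,rv,tu,tv,uv
∂2: piv[adi,ado,ain,atu,din,dir,djn,djo,djr,djv,dnr,dnv,dor,drt,ijt,ijv,jou,nrv,orv,rtu,rtv,ruv] rk=22  ker:inr,jnv,jor,tuv
∂1c = 0
c vs im∂2: reduces to 0 ⇒ boundary

cycle:yes boundary:yes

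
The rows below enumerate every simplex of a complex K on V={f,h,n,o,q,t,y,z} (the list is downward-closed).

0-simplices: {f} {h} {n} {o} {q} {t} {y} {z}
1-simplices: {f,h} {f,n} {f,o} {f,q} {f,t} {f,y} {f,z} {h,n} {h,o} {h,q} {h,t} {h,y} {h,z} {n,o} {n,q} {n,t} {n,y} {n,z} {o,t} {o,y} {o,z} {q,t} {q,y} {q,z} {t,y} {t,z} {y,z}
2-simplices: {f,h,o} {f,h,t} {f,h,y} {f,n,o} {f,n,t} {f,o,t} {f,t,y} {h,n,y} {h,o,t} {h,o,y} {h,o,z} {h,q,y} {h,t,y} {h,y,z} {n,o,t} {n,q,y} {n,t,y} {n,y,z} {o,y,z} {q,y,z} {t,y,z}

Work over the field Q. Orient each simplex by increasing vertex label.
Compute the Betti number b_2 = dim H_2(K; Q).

b_2=4

n_0=8 n_1=27 n_2=21  [Q]
∂1: piv[fh,fn,fo,fq,ft,fy,fz] rk=7  ker:hn,ho,hq,ht,hy,hz,no,nq,nt,ny,nz,ot,oy,oz,qt,qy,qz,ty,tz,yz
∂2: piv[fho,fht,fhy,fno,fnt,fot,fty,hny,hoy,hoz,hqy,hyz,nqy,nty,nyz,qyz,tyz] rk=17  ker:hot,hty,not,oyz
b_2=(21−17)−0=4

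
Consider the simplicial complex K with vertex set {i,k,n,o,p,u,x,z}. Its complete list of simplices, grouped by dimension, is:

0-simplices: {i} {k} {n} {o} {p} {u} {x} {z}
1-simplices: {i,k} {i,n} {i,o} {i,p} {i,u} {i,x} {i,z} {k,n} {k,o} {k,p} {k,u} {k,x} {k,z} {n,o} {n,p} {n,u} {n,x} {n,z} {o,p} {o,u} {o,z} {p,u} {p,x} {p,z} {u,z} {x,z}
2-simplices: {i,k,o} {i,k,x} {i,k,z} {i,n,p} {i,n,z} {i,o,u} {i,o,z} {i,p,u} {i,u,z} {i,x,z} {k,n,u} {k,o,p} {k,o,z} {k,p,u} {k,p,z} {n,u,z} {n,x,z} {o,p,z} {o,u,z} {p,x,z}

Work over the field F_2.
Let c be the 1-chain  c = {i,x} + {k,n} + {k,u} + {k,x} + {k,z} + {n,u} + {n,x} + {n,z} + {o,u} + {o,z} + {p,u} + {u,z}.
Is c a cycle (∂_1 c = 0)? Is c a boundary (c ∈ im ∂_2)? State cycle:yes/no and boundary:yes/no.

n_0=8 n_1=26 n_2=20  [Z2]
∂1: piv[ik,in,io,ip,iu,ix,iz] rk=7  ker:kn,ko,kp,ku,kx,kz,no,np,nu,nx,nz,op,ou,oz,pu,px,pz,uz,xz
∂2: piv[iko,ikx,ikz,inp,inz,iou,ioz,ipu,iuz,ixz,knu,kop,kpu,kpz,nuz,nxz,pxz] rk=17  ker:koz,opz,ouz
∂1c = {i} + {p} + {u} + {x}

cycle:no boundary:no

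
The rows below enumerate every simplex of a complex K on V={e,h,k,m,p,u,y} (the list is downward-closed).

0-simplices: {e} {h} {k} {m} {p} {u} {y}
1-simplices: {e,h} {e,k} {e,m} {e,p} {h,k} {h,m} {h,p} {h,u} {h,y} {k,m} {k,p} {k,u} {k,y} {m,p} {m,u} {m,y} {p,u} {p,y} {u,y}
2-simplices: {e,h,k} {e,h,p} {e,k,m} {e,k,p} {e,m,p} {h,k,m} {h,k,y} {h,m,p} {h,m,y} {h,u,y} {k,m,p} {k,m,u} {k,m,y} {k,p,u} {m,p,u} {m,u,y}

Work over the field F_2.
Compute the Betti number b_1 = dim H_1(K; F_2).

b_1=1

n_0=7 n_1=19 n_2=16  [Z2]
∂1: piv[eh,ek,em,ep,hu,hy] rk=6  ker:hk,hm,hp,km,kp,ku,ky,mp,mu,my,pu,py,uy
∂2: piv[ehk,ehp,ekm,ekp,emp,hkm,hky,hmy,huy,kmu,kpu,muy] rk=12  ker:hmp,kmp,kmy,mpu
b_1=(19−6)−12=1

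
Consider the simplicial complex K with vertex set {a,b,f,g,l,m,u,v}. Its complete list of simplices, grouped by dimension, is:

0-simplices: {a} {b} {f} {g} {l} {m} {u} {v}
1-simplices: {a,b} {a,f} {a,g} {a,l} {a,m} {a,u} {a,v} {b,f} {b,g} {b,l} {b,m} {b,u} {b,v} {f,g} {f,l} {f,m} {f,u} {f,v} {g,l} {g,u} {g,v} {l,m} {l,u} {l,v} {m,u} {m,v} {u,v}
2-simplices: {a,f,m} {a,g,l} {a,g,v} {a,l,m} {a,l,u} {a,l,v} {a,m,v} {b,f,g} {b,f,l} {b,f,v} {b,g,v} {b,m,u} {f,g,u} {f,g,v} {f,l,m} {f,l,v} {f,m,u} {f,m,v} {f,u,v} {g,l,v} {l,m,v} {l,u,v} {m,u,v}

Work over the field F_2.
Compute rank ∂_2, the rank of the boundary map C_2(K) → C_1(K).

rank∂_2=18

n_0=8 n_1=27 n_2=23  [Z2]
∂1: piv[ab,af,ag,al,am,au,av] rk=7  ker:bf,bg,bl,bm,bu,bv,fg,fl,fm,fu,fv,gl,gu,gv,lm,lu,lv,mu,mv,uv
∂2: piv[afm,agl,agv,alm,alu,alv,amv,bfg,bfl,bfv,bgv,bmu,fgu,flm,flv,fmu,fuv,luv] rk=18  ker:fgv,fmv,glv,lmv,muv
rk∂_2=18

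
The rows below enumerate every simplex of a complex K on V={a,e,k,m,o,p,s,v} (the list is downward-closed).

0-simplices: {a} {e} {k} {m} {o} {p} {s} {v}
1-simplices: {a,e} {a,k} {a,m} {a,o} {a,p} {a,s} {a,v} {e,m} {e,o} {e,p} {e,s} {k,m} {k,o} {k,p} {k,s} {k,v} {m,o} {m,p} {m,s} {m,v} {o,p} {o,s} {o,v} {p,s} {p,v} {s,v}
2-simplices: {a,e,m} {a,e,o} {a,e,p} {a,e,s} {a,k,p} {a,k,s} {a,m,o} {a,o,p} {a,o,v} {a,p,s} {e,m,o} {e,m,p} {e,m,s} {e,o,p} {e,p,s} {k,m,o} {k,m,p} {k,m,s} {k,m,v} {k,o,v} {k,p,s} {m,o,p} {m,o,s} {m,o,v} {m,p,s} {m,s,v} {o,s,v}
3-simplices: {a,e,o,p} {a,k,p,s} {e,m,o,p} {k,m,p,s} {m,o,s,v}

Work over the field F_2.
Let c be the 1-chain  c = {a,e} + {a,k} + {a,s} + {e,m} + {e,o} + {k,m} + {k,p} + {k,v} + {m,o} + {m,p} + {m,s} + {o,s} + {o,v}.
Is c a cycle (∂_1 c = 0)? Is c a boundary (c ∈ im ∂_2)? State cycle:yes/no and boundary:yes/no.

n_0=8 n_1=26 n_2=27 n_3=5  [Z2]
∂1: piv[ae,ak,am,ao,ap,as,av] rk=7  ker:em,eo,ep,es,km,ko,kp,ks,kv,mo,mp,ms,mv,op,os,ov,ps,pv,sv
∂2: piv[aem,aeo,aep,aes,akp,aks,amo,aop,aov,aps,emp,ems,kmo,kmp,kmv,kov,mos,msv] rk=18  ker:emo,eop,eps,kms,kps,mop,mov,mps,osv
∂3: piv[aeop,akps,emop,kmps,mosv] rk=5
∂1c = {a} + {e} + {m} + {s}

cycle:no boundary:no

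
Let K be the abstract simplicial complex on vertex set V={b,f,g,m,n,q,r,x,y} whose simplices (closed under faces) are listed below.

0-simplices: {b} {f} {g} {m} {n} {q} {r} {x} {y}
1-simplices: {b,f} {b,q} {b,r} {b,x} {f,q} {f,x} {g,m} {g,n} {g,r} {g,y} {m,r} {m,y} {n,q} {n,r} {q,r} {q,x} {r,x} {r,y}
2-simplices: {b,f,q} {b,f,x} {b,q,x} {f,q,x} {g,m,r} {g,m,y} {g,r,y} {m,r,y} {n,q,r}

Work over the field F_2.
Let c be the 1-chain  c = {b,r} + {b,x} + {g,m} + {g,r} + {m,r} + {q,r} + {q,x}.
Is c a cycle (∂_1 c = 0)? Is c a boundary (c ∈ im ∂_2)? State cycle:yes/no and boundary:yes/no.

n_0=9 n_1=18 n_2=9  [Z2]
∂1: piv[bf,bq,br,bx,gm,gn,gr,gy] rk=8  ker:fq,fx,mr,my,nq,nr,qr,qx,rx,ry
∂2: piv[bfq,bfx,bqx,gmr,gmy,gry,nqr] rk=7  ker:fqx,mry
∂1c = 0
c vs im∂2: residual ≠ 0 ⇒ not boundary

cycle:yes boundary:no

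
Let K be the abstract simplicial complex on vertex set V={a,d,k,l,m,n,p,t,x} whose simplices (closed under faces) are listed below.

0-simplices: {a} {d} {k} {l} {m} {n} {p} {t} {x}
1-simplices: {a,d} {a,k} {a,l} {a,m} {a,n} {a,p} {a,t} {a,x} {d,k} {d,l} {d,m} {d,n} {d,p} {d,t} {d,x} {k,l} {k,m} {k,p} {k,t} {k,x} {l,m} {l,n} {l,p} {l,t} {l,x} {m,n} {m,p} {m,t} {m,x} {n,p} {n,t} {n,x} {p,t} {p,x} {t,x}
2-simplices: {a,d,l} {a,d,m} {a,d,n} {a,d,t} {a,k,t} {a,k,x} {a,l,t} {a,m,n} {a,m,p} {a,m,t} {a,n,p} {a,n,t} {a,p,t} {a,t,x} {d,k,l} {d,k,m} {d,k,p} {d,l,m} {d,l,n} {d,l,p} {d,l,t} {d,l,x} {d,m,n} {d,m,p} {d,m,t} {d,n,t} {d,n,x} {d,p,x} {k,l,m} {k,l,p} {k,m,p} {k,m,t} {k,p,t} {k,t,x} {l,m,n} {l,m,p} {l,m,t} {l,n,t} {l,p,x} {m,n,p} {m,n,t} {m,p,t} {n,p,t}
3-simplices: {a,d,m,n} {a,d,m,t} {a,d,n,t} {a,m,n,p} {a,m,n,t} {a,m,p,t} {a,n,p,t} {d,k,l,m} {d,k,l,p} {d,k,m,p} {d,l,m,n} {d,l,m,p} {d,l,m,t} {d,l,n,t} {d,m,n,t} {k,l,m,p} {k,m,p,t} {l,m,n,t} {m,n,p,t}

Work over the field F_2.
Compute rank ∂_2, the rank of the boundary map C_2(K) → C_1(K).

rank∂_2=25

n_0=9 n_1=35 n_2=43 n_3=19  [Z2]
∂1: piv[ad,ak,al,am,an,ap,at,ax] rk=8  ker:dk,dl,dm,dn,dp,dt,dx,kl,km,kp,kt,kx,lm,ln,lp,lt,lx,mn,mp,mt,mx,np,nt,nx,pt,px,tx
∂2: piv[adl,adm,adn,adt,akt,akx,alt,amn,amp,amt,anp,ant,apt,atx,dkl,dkm,dkp,dlm,dln,dlp,dlx,dmp,dnx,dpx,kmt] rk=25  ker:dlt,dmn,dmt,dnt,klm,klp,kmp,kpt,ktx,lmn,lmp,lmt,lnt,lpx,mnp,mnt,mpt,npt
∂3: piv[admn,admt,adnt,amnp,amnt,ampt,anpt,dklm,dklp,dkmp,dlmn,dlmp,dlmt,dlnt,kmpt] rk=15  ker:dmnt,klmp,lmnt,mnpt
rk∂_2=25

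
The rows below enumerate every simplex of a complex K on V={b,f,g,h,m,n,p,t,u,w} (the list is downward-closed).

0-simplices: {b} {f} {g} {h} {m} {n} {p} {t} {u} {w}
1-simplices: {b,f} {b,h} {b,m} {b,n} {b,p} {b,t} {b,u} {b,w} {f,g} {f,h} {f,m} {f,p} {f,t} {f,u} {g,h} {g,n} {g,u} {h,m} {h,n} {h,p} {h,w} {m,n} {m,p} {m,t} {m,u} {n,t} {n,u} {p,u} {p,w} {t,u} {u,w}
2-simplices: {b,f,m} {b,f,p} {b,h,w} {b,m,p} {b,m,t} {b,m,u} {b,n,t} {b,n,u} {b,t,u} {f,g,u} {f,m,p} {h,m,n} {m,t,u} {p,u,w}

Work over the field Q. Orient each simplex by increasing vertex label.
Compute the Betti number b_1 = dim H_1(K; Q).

b_1=10

n_0=10 n_1=31 n_2=14  [Q]
∂1: piv[bf,bh,bm,bn,bp,bt,bu,bw,fg] rk=9  ker:fh,fm,fp,ft,fu,gh,gn,gu,hm,hn,hp,hw,mn,mp,mt,mu,nt,nu,pu,pw,tu,uw
∂2: piv[bfm,bfp,bhw,bmp,bmt,bmu,bnt,bnu,btu,fgu,hmn,puw] rk=12  ker:fmp,mtu
b_1=(31−9)−12=10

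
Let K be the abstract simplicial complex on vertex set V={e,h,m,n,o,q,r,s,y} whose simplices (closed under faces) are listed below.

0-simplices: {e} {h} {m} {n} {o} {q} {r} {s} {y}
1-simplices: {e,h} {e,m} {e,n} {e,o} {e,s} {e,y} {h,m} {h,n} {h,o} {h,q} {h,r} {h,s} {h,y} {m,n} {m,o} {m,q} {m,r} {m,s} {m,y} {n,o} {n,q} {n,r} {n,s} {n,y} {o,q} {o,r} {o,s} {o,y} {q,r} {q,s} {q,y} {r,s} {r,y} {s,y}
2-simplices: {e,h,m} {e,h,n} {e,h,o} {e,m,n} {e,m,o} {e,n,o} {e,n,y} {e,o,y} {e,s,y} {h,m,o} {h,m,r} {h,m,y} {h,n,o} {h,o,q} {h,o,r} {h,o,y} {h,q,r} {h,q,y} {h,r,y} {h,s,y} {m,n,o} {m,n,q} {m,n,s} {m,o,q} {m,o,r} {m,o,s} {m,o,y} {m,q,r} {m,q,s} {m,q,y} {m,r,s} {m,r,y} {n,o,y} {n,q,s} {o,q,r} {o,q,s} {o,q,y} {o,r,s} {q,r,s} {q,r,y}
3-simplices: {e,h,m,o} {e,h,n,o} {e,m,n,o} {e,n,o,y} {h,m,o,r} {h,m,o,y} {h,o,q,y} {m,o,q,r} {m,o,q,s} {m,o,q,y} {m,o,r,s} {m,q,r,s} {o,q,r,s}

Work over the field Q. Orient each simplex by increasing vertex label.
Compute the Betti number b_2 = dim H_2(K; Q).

n_0=9 n_1=34 n_2=40 n_3=13  [Q]
∂1: piv[eh,em,en,eo,es,ey,hq,hr] rk=8  ker:hm,hn,ho,hs,hy,mn,mo,mq,mr,ms,my,no,nq,nr,ns,ny,oq,or,os,oy,qr,qs,qy,rs,ry,sy
∂2: piv[ehm,ehn,eho,emn,emo,eno,eny,eoy,esy,hmr,hmy,hoq,hor,hoy,hqr,hqy,hry,hsy,mnq,mns,moq,mos,mqs,mrs] rk=24  ker:hmo,hno,mno,mor,moy,mqr,mqy,mry,noy,nqs,oqr,oqs,oqy,ors,qrs,qry
∂3: piv[ehmo,ehno,emno,enoy,hmor,hmoy,hoqy,moqr,moqs,moqy,mors,mqrs] rk=12  ker:oqrs
b_2=(40−24)−12=4

b_2=4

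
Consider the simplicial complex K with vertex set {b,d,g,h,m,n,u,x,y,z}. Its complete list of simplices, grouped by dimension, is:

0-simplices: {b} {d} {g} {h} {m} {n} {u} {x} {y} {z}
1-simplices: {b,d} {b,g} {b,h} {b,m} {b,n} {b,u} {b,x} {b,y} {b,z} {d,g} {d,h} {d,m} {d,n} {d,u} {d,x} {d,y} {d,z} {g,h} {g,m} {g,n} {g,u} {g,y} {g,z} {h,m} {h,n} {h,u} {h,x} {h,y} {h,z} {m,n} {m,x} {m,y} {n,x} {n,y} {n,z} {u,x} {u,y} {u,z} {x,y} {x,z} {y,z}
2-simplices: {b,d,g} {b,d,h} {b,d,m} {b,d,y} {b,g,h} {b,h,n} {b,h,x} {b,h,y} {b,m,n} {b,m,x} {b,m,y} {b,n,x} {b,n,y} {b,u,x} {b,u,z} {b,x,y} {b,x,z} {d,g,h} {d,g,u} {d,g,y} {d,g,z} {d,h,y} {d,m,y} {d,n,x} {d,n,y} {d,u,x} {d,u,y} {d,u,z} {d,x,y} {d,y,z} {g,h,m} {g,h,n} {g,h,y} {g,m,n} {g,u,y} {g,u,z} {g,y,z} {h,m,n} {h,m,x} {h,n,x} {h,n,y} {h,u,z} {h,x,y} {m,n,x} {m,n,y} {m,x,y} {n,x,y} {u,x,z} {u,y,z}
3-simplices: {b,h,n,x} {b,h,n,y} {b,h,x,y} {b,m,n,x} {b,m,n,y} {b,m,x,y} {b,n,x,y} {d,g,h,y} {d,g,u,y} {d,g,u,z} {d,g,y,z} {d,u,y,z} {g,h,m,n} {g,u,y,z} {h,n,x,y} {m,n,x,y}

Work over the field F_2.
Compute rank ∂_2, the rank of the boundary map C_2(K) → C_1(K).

n_0=10 n_1=41 n_2=49 n_3=16  [Z2]
∂1: piv[bd,bg,bh,bm,bn,bu,bx,by,bz] rk=9  ker:dg,dh,dm,dn,du,dx,dy,dz,gh,gm,gn,gu,gy,gz,hm,hn,hu,hx,hy,hz,mn,mx,my,nx,ny,nz,ux,uy,uz,xy,xz,yz
∂2: piv[bdg,bdh,bdm,bdy,bgh,bhn,bhx,bhy,bmn,bmx,bmy,bnx,bny,bux,buz,bxy,bxz,dgu,dgy,dgz,dnx,dny,dux,duy,duz,dyz,ghm,ghn,gmn,huz] rk=30  ker:dgh,dhy,dmy,dxy,ghy,guy,guz,gyz,hmn,hmx,hnx,hny,hxy,mnx,mny,mxy,nxy,uxz,uyz
∂3: piv[bhnx,bhny,bhxy,bmnx,bmny,bmxy,bnxy,dghy,dguy,dguz,dgyz,duyz,ghmn] rk=13  ker:guyz,hnxy,mnxy
rk∂_2=30

rank∂_2=30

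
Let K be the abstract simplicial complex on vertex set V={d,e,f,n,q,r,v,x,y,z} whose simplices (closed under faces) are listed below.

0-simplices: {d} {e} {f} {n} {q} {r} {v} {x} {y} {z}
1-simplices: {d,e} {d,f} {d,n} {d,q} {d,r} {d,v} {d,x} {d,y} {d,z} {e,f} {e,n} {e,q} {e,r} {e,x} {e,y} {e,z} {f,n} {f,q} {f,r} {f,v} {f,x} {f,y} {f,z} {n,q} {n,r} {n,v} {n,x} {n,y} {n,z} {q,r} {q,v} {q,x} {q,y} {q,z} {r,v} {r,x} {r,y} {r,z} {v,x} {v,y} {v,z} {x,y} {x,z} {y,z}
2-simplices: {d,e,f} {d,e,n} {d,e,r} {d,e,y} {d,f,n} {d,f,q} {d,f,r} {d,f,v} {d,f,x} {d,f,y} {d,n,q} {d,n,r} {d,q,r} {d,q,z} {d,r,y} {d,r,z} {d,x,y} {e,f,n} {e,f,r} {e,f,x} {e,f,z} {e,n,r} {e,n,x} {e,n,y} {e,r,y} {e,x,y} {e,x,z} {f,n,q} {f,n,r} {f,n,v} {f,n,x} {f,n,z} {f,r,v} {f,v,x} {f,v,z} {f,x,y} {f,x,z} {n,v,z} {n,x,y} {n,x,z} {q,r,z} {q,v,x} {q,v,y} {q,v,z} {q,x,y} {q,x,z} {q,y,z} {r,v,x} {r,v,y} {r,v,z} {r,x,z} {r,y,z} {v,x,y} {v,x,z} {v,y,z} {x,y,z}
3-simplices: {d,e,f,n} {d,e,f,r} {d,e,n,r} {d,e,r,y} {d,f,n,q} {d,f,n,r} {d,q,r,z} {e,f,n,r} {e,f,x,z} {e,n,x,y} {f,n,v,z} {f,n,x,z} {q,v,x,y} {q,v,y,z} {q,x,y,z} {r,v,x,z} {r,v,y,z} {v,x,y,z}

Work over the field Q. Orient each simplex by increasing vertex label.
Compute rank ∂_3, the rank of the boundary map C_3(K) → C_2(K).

n_0=10 n_1=44 n_2=56 n_3=18  [Q]
∂1: piv[de,df,dn,dq,dr,dv,dx,dy,dz] rk=9  ker:ef,en,eq,er,ex,ey,ez,fn,fq,fr,fv,fx,fy,fz,nq,nr,nv,nx,ny,nz,qr,qv,qx,qy,qz,rv,rx,ry,rz,vx,vy,vz,xy,xz,yz
∂2: piv[def,den,der,dey,dfn,dfq,dfr,dfv,dfx,dfy,dnq,dnr,dqr,dqz,dry,drz,dxy,efx,efz,enx,eny,exz,fnv,fnz,frv,fvx,fvz,qvx,qvy,qvz,qxy,qyz,rvx,rvz] rk=34  ker:efn,efr,enr,ery,exy,fnq,fnr,fnx,fxy,fxz,nvz,nxy,nxz,qrz,qxz,rvy,rxz,ryz,vxy,vxz,vyz,xyz
∂3: piv[defn,defr,denr,dery,dfnq,dfnr,dqrz,efxz,enxy,fnvz,fnxz,qvxy,qvyz,qxyz,rvxz,rvyz,vxyz] rk=17  ker:efnr
rk∂_3=17

rank∂_3=17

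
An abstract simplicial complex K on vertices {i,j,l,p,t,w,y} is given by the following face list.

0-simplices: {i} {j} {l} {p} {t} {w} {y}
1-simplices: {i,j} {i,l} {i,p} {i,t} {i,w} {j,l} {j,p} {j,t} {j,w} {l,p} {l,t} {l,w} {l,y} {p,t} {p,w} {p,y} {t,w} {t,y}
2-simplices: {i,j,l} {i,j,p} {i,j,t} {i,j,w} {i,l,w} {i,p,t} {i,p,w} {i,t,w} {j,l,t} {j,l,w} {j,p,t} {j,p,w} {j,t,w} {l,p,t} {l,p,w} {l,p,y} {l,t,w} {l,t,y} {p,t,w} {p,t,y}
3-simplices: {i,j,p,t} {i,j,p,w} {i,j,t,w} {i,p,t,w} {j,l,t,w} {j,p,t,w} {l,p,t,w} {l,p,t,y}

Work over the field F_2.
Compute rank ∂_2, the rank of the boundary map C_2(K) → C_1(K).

n_0=7 n_1=18 n_2=20 n_3=8  [Z2]
∂1: piv[ij,il,ip,it,iw,ly] rk=6  ker:jl,jp,jt,jw,lp,lt,lw,pt,pw,py,tw,ty
∂2: piv[ijl,ijp,ijt,ijw,ilw,ipt,ipw,itw,jlt,lpt,lpy,lty] rk=12  ker:jlw,jpt,jpw,jtw,lpw,ltw,ptw,pty
∂3: piv[ijpt,ijpw,ijtw,iptw,jltw,lptw,lpty] rk=7  ker:jptw
rk∂_2=12

rank∂_2=12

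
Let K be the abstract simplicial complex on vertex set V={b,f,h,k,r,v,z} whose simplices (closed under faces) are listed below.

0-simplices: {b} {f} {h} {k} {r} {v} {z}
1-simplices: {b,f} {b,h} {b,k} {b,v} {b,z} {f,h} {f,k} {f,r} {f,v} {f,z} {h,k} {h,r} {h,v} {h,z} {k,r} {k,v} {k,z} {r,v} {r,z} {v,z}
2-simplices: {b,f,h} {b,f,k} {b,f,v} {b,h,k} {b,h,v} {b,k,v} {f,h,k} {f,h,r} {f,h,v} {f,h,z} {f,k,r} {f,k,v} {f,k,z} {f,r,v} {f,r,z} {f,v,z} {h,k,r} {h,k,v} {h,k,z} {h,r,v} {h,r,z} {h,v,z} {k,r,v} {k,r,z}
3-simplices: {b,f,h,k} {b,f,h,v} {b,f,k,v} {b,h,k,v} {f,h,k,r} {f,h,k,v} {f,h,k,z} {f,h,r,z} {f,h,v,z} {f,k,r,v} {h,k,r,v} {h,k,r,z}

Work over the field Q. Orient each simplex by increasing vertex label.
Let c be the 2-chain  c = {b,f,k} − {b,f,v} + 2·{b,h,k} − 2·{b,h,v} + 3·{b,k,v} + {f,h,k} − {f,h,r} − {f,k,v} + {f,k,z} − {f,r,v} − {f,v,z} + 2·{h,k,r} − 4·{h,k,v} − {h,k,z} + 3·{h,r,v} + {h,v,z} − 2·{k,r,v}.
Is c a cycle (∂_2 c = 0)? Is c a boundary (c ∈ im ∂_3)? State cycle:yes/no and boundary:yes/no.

n_0=7 n_1=20 n_2=24 n_3=12  [Q]
∂1: piv[bf,bh,bk,bv,bz,fr] rk=6  ker:fh,fk,fv,fz,hk,hr,hv,hz,kr,kv,kz,rv,rz,vz
∂2: piv[bfh,bfk,bfv,bhk,bhv,bkv,fhr,fhz,fkr,fkz,frv,frz,fvz] rk=13  ker:fhk,fhv,fkv,hkr,hkv,hkz,hrv,hrz,hvz,krv,krz
∂3: piv[bfhk,bfhv,bfkv,bhkv,fhkr,fhkz,fhrz,fhvz,fkrv,hkrv,hkrz] rk=11  ker:fhkv
∂2c = 0
c vs im∂3: reduces to 0 ⇒ boundary

cycle:yes boundary:yes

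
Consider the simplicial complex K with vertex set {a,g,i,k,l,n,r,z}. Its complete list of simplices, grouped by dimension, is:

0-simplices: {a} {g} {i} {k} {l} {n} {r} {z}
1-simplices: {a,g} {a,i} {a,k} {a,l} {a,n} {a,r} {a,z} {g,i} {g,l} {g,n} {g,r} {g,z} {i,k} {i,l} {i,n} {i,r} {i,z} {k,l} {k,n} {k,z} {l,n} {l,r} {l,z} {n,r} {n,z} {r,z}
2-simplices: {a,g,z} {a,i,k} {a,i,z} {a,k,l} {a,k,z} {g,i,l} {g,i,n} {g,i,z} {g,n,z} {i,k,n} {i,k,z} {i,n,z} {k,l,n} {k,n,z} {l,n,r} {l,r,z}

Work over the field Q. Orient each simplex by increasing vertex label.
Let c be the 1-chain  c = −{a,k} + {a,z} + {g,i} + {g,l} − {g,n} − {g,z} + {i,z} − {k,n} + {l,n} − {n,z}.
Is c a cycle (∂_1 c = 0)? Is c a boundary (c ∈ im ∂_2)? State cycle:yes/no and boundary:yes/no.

n_0=8 n_1=26 n_2=16  [Q]
∂1: piv[ag,ai,ak,al,an,ar,az] rk=7  ker:gi,gl,gn,gr,gz,ik,il,in,ir,iz,kl,kn,kz,ln,lr,lz,nr,nz,rz
∂2: piv[agz,aik,aiz,akl,akz,gil,gin,giz,gnz,ikn,kln,lnr,lrz] rk=13  ker:ikz,inz,knz
∂1c = 0
c vs im∂2: residual ≠ 0 ⇒ not boundary

cycle:yes boundary:no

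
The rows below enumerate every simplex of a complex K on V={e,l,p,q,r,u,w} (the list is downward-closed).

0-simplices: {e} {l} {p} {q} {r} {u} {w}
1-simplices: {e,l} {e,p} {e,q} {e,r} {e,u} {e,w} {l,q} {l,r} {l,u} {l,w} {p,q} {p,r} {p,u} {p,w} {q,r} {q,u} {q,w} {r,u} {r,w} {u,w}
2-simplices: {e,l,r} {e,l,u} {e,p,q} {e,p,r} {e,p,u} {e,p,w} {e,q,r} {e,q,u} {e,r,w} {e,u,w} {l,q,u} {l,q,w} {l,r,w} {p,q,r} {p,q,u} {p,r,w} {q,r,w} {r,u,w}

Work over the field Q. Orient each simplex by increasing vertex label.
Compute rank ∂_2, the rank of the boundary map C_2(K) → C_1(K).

n_0=7 n_1=20 n_2=18  [Q]
∂1: piv[el,ep,eq,er,eu,ew] rk=6  ker:lq,lr,lu,lw,pq,pr,pu,pw,qr,qu,qw,ru,rw,uw
∂2: piv[elr,elu,epq,epr,epu,epw,eqr,equ,erw,euw,lqu,lqw,lrw,ruw] rk=14  ker:pqr,pqu,prw,qrw
rk∂_2=14

rank∂_2=14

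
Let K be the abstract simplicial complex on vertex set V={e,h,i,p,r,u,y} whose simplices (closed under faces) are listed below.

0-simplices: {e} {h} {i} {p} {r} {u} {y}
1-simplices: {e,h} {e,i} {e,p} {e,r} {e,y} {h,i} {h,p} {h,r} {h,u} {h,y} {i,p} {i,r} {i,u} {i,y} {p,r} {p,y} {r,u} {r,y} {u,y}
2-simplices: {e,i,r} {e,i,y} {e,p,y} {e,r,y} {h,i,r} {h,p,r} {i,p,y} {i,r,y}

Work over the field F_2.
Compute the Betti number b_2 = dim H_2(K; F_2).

b_2=1

n_0=7 n_1=19 n_2=8  [Z2]
∂1: piv[eh,ei,ep,er,ey,hu] rk=6  ker:hi,hp,hr,hy,ip,ir,iu,iy,pr,py,ru,ry,uy
∂2: piv[eir,eiy,epy,ery,hir,hpr,ipy] rk=7  ker:iry
b_2=(8−7)−0=1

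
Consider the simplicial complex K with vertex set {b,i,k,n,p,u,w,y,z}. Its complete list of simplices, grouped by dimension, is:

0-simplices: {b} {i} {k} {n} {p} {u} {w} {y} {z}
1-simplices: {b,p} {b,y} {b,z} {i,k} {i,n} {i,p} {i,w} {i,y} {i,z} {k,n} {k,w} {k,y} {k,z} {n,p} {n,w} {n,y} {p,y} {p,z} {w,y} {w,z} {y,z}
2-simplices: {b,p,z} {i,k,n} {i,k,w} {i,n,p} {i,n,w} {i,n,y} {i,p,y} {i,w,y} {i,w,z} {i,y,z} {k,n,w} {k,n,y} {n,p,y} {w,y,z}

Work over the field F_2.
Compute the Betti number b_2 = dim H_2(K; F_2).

n_0=9 n_1=21 n_2=14  [Z2]
∂1: piv[bp,by,bz,ik,in,ip,iw] rk=7  ker:iy,iz,kn,kw,ky,kz,np,nw,ny,py,pz,wy,wz,yz
∂2: piv[bpz,ikn,ikw,inp,inw,iny,ipy,iwy,iwz,iyz,kny] rk=11  ker:knw,npy,wyz
b_2=(14−11)−0=3

b_2=3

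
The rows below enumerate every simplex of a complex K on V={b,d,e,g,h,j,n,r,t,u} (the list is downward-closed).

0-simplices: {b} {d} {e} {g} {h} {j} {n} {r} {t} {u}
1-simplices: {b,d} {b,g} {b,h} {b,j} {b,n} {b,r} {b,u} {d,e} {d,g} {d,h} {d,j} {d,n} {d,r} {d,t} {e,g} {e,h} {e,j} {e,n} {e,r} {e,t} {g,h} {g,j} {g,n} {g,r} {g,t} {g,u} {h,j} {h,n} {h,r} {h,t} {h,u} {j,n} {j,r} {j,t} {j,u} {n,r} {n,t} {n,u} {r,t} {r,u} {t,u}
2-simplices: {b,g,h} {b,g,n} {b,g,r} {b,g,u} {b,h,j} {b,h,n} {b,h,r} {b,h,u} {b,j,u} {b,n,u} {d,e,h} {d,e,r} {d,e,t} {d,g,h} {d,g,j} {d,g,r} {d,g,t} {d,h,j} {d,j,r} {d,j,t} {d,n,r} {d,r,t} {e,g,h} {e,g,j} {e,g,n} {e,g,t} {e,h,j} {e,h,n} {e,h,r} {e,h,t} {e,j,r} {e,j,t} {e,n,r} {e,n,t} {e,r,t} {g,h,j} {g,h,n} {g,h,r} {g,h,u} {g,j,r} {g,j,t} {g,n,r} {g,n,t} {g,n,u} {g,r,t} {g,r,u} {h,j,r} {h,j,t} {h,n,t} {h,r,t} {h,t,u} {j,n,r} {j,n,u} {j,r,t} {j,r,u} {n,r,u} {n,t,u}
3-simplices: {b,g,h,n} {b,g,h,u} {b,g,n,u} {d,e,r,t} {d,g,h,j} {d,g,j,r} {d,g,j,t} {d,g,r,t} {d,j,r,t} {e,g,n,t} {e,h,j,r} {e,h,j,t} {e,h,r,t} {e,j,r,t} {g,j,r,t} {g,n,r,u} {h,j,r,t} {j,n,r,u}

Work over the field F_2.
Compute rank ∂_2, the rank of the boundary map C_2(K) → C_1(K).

rank∂_2=31

n_0=10 n_1=41 n_2=57 n_3=18  [Z2]
∂1: piv[bd,bg,bh,bj,bn,br,bu,de,dt] rk=9  ker:dg,dh,dj,dn,dr,eg,eh,ej,en,er,et,gh,gj,gn,gr,gt,gu,hj,hn,hr,ht,hu,jn,jr,jt,ju,nr,nt,nu,rt,ru,tu
∂2: piv[bgh,bgn,bgr,bgu,bhj,bhn,bhr,bhu,bju,bnu,deh,der,det,dgh,dgj,dgr,dgt,dhj,djr,djt,dnr,drt,egh,egj,egn,eht,enr,ent,gru,htu,jnr] rk=31  ker:egt,ehj,ehn,ehr,ejr,ejt,ert,ghj,ghn,ghr,ghu,gjr,gjt,gnr,gnt,gnu,grt,hjr,hjt,hnt,hrt,jnu,jrt,jru,nru,ntu
∂3: piv[bghn,bghu,bgnu,dert,dghj,dgjr,dgjt,dgrt,djrt,egnt,ehjr,ehjt,ehrt,ejrt,gnru,jnru] rk=16  ker:gjrt,hjrt
rk∂_2=31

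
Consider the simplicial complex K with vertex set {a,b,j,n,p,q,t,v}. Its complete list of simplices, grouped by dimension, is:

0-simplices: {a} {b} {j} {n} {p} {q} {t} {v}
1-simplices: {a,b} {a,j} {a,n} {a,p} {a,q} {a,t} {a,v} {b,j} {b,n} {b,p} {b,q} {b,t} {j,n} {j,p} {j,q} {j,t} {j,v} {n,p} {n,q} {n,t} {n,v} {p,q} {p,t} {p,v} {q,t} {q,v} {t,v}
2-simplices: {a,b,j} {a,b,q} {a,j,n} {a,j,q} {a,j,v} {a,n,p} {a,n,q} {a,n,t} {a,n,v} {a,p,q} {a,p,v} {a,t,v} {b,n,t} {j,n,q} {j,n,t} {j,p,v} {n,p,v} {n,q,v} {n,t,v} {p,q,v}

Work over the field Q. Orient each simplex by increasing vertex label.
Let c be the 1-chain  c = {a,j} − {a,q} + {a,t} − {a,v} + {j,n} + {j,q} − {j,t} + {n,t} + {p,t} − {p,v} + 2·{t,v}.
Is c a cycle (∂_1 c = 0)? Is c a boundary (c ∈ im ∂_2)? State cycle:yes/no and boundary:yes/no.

n_0=8 n_1=27 n_2=20  [Q]
∂1: piv[ab,aj,an,ap,aq,at,av] rk=7  ker:bj,bn,bp,bq,bt,jn,jp,jq,jt,jv,np,nq,nt,nv,pq,pt,pv,qt,qv,tv
∂2: piv[abj,abq,ajn,ajq,ajv,anp,anq,ant,anv,apq,apv,atv,bnt,jnt,jpv,nqv] rk=16  ker:jnq,npv,ntv,pqv
∂1c = 0
c vs im∂2: residual ≠ 0 ⇒ not boundary

cycle:yes boundary:no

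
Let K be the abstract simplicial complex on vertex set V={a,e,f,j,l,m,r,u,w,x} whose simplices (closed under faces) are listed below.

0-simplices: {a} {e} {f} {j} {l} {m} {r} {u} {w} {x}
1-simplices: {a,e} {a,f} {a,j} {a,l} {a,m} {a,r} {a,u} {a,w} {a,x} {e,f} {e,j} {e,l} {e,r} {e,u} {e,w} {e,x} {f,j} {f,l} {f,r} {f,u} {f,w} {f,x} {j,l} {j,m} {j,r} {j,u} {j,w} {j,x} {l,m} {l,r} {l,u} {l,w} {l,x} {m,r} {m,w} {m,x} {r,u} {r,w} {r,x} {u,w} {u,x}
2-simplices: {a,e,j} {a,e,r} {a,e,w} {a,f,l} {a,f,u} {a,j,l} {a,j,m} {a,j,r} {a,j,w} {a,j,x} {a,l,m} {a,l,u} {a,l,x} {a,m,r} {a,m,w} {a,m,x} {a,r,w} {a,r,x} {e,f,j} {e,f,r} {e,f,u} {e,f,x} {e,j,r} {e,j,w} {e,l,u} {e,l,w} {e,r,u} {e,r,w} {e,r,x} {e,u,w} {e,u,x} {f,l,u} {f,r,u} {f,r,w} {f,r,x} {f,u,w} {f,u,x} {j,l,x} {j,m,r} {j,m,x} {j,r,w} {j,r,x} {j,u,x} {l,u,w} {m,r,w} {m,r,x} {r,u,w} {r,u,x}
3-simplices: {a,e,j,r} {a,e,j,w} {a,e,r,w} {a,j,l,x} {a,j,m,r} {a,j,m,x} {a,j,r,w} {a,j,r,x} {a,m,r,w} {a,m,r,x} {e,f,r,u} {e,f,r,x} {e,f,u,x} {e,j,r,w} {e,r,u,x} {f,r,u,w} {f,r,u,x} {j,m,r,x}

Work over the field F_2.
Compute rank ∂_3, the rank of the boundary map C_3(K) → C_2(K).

rank∂_3=15

n_0=10 n_1=41 n_2=48 n_3=18  [Z2]
∂1: piv[ae,af,aj,al,am,ar,au,aw,ax] rk=9  ker:ef,ej,el,er,eu,ew,ex,fj,fl,fr,fu,fw,fx,jl,jm,jr,ju,jw,jx,lm,lr,lu,lw,lx,mr,mw,mx,ru,rw,rx,uw,ux
∂2: piv[aej,aer,aew,afl,afu,ajl,ajm,ajr,ajw,ajx,alm,alu,alx,amr,amw,amx,arw,arx,efj,efr,efu,efx,elu,elw,eru,erx,euw,eux,frw,jux] rk=30  ker:ejr,ejw,erw,flu,fru,frx,fuw,fux,jlx,jmr,jmx,jrw,jrx,luw,mrw,mrx,ruw,rux
∂3: piv[aejr,aejw,aerw,ajlx,ajmr,ajmx,ajrw,ajrx,amrw,amrx,efru,efrx,efux,erux,fruw] rk=15  ker:ejrw,frux,jmrx
rk∂_3=15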